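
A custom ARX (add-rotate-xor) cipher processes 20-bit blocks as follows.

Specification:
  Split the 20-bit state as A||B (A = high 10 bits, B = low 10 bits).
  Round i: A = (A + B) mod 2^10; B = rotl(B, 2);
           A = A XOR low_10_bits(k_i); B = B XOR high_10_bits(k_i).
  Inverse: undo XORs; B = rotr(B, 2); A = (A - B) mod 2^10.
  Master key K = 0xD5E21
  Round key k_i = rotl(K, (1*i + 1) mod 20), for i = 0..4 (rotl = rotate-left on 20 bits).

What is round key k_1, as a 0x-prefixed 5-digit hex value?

0x57887

K = 0xD5E21
k_0 = rotl(K, (1*0+1) mod 20) = rotl(K, 1) = 0xABC43
k_1 = rotl(K, (1*1+1) mod 20) = rotl(K, 2) = 0x57887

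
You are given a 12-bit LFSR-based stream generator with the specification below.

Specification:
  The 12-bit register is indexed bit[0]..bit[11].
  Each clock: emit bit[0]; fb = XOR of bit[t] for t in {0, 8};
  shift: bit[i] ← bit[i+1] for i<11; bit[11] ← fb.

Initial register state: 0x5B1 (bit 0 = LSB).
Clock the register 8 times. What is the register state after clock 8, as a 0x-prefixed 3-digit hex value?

0xF45

reg_0 = 0x5B1
clock 1: out=1, reg = 0x2D8
clock 2: out=0, reg = 0x16C
clock 3: out=0, reg = 0x8B6
clock 4: out=0, reg = 0x45B
clock 5: out=1, reg = 0xA2D
clock 6: out=1, reg = 0xD16
clock 7: out=0, reg = 0xE8B
clock 8: out=1, reg = 0xF45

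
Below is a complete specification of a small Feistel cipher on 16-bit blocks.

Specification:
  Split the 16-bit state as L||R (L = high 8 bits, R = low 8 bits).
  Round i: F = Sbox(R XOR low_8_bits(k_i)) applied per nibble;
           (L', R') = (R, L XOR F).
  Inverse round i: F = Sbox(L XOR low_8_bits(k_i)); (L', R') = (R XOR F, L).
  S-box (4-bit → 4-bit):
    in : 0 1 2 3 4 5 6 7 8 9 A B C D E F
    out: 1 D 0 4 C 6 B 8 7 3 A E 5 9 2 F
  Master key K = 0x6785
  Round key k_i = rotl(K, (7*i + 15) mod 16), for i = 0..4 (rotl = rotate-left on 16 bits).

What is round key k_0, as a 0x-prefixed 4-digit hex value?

0xB3C2

K = 0x6785
k_0 = rotl(K, (7*0+15) mod 16) = rotl(K, 15) = 0xB3C2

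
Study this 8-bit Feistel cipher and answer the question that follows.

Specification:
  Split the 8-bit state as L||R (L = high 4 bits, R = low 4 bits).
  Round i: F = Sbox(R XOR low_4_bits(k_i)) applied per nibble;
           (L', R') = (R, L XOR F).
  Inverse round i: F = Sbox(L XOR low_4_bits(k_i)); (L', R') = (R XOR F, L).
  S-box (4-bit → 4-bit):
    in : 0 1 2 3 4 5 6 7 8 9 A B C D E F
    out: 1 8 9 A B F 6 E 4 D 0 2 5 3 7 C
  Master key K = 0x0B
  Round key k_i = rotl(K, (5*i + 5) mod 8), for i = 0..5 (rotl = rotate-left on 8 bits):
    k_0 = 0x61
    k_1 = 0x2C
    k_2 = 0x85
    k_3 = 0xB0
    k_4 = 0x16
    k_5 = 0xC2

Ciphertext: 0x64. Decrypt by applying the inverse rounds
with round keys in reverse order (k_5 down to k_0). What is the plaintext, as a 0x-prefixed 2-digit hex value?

0x97

s_0 = ciphertext = 0x64
s_1 = InvRound(s_0, k_5) = 0xF6
s_2 = InvRound(s_1, k_4) = 0xBF
s_3 = InvRound(s_2, k_3) = 0xDB
s_4 = InvRound(s_3, k_2) = 0xFD
s_5 = InvRound(s_4, k_1) = 0x7F
s_6 = InvRound(s_5, k_0) = 0x97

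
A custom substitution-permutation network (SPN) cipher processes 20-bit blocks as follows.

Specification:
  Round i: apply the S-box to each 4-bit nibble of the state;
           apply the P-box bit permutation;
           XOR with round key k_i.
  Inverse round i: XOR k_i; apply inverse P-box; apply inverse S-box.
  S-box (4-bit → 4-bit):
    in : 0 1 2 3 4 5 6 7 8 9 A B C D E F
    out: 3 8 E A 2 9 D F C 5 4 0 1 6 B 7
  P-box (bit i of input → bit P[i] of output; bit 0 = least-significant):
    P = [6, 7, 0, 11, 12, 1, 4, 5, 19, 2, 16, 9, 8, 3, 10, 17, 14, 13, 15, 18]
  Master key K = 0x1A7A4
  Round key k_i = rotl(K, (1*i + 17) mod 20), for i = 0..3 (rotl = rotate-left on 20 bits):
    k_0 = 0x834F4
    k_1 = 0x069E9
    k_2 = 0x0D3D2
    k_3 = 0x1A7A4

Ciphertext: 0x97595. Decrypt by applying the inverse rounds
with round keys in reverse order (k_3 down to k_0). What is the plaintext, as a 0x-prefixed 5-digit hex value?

0x69834

s_0 = ciphertext = 0x97595
s_1 = InvRound(s_0, k_3) = 0x9B56A
s_2 = InvRound(s_1, k_2) = 0x0D684
s_3 = InvRound(s_2, k_1) = 0xDF356
s_4 = InvRound(s_3, k_0) = 0x69834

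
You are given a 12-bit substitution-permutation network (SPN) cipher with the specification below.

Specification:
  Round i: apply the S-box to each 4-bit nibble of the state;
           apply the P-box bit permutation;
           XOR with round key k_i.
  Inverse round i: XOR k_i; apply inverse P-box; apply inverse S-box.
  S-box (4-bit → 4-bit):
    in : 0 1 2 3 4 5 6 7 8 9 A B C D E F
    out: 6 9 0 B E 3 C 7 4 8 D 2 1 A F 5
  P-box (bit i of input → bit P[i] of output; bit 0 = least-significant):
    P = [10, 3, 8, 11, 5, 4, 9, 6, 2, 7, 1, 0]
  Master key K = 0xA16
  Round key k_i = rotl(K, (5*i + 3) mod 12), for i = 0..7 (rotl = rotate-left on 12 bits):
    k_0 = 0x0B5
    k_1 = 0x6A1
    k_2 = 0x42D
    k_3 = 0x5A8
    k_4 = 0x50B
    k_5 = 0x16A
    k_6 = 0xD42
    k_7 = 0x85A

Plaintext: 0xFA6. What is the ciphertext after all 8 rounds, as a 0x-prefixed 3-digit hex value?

s_0 = plaintext = 0xFA6
s_1 = Round(s_0, k_0) = 0xBD3
s_2 = Round(s_1, k_1) = 0xA79
s_3 = Round(s_2, k_2) = 0xE1A
s_4 = Round(s_3, k_3) = 0x84F
s_5 = Round(s_4, k_4) = 0x259
s_6 = Round(s_5, k_5) = 0x95A
s_7 = Round(s_6, k_6) = 0x073
s_8 = Round(s_7, k_7) = 0x6E0

0x6E0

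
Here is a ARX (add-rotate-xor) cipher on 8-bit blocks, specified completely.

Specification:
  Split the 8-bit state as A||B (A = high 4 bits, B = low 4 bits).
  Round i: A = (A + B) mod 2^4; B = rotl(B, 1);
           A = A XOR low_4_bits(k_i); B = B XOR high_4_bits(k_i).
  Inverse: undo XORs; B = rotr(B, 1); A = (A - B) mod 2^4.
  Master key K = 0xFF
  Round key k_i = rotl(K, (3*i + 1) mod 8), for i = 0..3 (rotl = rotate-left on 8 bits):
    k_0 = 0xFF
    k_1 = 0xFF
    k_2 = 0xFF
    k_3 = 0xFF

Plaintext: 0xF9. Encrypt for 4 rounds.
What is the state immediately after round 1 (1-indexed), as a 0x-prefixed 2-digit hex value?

0x7C

s_0 = plaintext = 0xF9
s_1 = Round(s_0, k_0) = 0x7C
s_2 = Round(s_1, k_1) = 0xC6
s_3 = Round(s_2, k_2) = 0xD3
s_4 = Round(s_3, k_3) = 0xF9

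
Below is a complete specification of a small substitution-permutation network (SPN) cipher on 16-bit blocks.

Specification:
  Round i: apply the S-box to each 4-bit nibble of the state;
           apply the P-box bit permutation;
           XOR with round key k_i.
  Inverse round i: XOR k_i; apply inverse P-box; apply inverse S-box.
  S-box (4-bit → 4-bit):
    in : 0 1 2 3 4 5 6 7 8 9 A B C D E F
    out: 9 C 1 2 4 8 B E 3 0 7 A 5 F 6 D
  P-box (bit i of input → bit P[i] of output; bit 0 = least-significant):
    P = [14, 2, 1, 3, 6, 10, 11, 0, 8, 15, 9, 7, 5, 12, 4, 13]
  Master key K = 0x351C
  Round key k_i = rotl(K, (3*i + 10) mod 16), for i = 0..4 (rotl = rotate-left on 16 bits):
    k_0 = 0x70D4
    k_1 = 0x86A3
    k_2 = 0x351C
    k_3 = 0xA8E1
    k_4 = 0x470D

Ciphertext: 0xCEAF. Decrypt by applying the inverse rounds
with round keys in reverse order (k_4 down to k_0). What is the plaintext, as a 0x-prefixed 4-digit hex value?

0x320A

s_0 = ciphertext = 0xCEAF
s_1 = InvRound(s_0, k_4) = 0x2644
s_2 = InvRound(s_1, k_3) = 0x2773
s_3 = InvRound(s_2, k_2) = 0x8407
s_4 = InvRound(s_3, k_1) = 0x2193
s_5 = InvRound(s_4, k_0) = 0x320A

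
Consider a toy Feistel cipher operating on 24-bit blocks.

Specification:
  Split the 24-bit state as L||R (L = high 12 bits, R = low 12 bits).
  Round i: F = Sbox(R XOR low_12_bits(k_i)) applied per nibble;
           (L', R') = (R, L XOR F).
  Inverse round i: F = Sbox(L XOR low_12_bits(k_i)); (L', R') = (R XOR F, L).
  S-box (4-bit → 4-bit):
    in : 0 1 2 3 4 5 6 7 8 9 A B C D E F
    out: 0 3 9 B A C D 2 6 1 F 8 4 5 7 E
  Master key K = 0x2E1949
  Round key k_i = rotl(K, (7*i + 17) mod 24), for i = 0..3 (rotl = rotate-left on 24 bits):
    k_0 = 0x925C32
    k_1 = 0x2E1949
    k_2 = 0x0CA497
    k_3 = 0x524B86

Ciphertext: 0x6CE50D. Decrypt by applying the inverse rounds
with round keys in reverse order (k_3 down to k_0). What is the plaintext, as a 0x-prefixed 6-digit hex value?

0xCE3C10

s_0 = ciphertext = 0x6CE50D
s_1 = InvRound(s_0, k_3) = 0x0AB6CE
s_2 = InvRound(s_1, k_2) = 0xC7A0AB
s_3 = InvRound(s_2, k_1) = 0xC10C7A
s_4 = InvRound(s_3, k_0) = 0xCE3C10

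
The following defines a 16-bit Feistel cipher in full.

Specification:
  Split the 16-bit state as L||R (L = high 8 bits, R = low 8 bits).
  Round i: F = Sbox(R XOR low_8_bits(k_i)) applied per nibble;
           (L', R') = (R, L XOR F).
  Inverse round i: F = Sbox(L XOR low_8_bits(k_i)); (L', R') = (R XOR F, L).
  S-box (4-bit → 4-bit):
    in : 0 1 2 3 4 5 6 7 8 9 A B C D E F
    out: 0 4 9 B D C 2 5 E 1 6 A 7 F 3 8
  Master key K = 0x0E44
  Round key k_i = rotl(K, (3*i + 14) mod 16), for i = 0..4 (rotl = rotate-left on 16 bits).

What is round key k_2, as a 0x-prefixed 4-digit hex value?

K = 0x0E44
k_0 = rotl(K, (3*0+14) mod 16) = rotl(K, 14) = 0x0391
k_1 = rotl(K, (3*1+14) mod 16) = rotl(K, 1) = 0x1C88
k_2 = rotl(K, (3*2+14) mod 16) = rotl(K, 4) = 0xE440

0xE440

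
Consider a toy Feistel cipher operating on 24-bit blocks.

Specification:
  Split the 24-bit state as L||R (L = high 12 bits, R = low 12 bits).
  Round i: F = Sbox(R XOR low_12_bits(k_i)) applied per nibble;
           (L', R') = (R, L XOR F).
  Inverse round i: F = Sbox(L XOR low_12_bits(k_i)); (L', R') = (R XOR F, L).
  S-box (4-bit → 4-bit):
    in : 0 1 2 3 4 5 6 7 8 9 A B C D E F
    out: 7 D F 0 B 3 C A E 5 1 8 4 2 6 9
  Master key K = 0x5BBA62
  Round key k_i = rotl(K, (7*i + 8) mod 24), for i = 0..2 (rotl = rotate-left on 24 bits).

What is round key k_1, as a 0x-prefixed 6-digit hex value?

0x312DDD

K = 0x5BBA62
k_0 = rotl(K, (7*0+8) mod 24) = rotl(K, 8) = 0xBA625B
k_1 = rotl(K, (7*1+8) mod 24) = rotl(K, 15) = 0x312DDD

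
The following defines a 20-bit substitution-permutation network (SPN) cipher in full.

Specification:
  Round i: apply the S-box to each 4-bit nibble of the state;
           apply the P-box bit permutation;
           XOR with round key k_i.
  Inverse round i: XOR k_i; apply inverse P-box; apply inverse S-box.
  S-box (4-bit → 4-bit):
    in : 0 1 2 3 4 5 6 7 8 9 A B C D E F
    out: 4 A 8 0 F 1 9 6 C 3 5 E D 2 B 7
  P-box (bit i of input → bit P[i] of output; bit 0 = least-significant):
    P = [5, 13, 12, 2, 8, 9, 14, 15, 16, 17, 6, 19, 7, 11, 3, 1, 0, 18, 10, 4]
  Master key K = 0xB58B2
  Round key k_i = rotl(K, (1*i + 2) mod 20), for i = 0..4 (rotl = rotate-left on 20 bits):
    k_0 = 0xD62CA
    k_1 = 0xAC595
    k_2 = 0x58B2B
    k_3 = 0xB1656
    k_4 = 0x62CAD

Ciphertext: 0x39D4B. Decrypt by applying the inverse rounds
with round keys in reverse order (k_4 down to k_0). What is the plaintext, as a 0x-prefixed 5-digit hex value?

s_0 = ciphertext = 0x39D4B
s_1 = InvRound(s_0, k_4) = 0xD6A64
s_2 = InvRound(s_1, k_3) = 0xB1D0F
s_3 = InvRound(s_2, k_2) = 0x7311C
s_4 = InvRound(s_3, k_1) = 0xFA687
s_5 = InvRound(s_4, k_0) = 0xA0782

0xA0782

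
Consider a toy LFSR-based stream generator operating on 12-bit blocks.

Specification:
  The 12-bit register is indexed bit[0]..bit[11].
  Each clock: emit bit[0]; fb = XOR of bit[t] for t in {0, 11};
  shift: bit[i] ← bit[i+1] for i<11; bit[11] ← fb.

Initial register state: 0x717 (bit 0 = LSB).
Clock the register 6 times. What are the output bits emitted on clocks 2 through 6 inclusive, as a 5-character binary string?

11010

reg_0 = 0x717
clock 1: out=1, reg = 0xB8B
clock 2: out=1, reg = 0x5C5
clock 3: out=1, reg = 0xAE2
clock 4: out=0, reg = 0xD71
clock 5: out=1, reg = 0x6B8
clock 6: out=0, reg = 0x35C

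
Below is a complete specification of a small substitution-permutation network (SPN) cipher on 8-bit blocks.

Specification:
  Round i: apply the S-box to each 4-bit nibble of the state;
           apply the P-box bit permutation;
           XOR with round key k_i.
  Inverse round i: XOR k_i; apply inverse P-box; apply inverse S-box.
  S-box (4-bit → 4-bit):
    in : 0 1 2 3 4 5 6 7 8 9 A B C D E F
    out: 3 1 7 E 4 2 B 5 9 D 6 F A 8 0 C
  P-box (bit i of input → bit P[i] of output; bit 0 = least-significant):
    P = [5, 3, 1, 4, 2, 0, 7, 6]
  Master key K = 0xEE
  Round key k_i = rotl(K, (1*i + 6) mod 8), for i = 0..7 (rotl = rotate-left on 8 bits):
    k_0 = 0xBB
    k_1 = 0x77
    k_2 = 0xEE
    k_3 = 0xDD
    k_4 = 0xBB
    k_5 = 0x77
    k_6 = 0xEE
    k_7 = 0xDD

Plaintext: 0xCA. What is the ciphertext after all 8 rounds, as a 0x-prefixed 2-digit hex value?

0x54

s_0 = plaintext = 0xCA
s_1 = Round(s_0, k_0) = 0xF0
s_2 = Round(s_1, k_1) = 0x9F
s_3 = Round(s_2, k_2) = 0x38
s_4 = Round(s_3, k_3) = 0x2C
s_5 = Round(s_4, k_4) = 0x26
s_6 = Round(s_5, k_5) = 0xCA
s_7 = Round(s_6, k_6) = 0xA5
s_8 = Round(s_7, k_7) = 0x54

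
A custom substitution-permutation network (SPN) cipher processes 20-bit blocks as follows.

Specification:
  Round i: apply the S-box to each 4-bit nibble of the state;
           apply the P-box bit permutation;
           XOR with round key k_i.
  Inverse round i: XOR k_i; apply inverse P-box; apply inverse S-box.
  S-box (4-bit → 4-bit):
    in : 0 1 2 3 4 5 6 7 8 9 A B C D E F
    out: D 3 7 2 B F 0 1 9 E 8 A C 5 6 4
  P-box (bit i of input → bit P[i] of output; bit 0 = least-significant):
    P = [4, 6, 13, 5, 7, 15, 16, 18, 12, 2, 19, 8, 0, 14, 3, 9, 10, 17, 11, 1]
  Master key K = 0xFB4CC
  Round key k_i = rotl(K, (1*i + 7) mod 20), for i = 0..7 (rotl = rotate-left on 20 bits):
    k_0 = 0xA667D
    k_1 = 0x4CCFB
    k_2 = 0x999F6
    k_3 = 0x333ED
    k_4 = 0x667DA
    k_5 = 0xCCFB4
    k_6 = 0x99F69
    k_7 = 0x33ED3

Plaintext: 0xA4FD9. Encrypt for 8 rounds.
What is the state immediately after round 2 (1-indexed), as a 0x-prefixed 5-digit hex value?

s_0 = plaintext = 0xA4FD9
s_1 = Round(s_0, k_0) = 0x3049E
s_2 = Round(s_1, k_1) = 0x37FB6
s_3 = Round(s_2, k_2) = 0x719F7
s_4 = Round(s_3, k_3) = 0xA76F8
s_5 = Round(s_4, k_4) = 0x767E9
s_6 = Round(s_5, k_5) = 0xD7BD4
s_7 = Round(s_6, k_6) = 0x8929C
s_8 = Round(s_7, k_7) = 0xEC8FD

0x37FB6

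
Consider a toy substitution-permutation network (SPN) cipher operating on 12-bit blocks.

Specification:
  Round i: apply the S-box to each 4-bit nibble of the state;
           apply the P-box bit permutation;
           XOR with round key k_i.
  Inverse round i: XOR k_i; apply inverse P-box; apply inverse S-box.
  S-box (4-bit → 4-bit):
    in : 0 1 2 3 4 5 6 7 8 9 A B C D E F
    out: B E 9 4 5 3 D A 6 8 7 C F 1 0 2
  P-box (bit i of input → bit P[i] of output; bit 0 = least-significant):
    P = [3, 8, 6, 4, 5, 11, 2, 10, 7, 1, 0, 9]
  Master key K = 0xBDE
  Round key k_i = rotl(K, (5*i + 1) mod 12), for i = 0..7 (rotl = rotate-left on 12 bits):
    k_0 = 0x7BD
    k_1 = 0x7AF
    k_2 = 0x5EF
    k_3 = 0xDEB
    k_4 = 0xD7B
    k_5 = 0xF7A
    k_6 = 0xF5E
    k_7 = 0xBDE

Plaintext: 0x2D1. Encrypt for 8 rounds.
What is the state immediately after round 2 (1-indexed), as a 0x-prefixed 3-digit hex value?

0x702

s_0 = plaintext = 0x2D1
s_1 = Round(s_0, k_0) = 0x44D
s_2 = Round(s_1, k_1) = 0x702
s_3 = Round(s_2, k_2) = 0xBD5
s_4 = Round(s_3, k_3) = 0xEC2
s_5 = Round(s_4, k_4) = 0x147
s_6 = Round(s_5, k_5) = 0xC4D
s_7 = Round(s_6, k_6) = 0xDF1
s_8 = Round(s_7, k_7) = 0x20E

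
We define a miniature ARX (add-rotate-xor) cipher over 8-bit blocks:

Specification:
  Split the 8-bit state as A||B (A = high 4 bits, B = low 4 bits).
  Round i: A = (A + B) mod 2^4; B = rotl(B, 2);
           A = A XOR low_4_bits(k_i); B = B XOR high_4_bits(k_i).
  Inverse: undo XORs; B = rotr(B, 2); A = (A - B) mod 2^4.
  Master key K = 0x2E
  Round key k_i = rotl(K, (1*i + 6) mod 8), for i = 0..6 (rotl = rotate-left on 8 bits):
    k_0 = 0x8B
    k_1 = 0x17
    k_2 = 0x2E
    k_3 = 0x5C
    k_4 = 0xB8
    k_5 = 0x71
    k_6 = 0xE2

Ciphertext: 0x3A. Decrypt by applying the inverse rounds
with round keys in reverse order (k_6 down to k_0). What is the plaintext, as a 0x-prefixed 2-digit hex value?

0xD6

s_0 = ciphertext = 0x3A
s_1 = InvRound(s_0, k_6) = 0x01
s_2 = InvRound(s_1, k_5) = 0x89
s_3 = InvRound(s_2, k_4) = 0x88
s_4 = InvRound(s_3, k_3) = 0xD7
s_5 = InvRound(s_4, k_2) = 0xE5
s_6 = InvRound(s_5, k_1) = 0x81
s_7 = InvRound(s_6, k_0) = 0xD6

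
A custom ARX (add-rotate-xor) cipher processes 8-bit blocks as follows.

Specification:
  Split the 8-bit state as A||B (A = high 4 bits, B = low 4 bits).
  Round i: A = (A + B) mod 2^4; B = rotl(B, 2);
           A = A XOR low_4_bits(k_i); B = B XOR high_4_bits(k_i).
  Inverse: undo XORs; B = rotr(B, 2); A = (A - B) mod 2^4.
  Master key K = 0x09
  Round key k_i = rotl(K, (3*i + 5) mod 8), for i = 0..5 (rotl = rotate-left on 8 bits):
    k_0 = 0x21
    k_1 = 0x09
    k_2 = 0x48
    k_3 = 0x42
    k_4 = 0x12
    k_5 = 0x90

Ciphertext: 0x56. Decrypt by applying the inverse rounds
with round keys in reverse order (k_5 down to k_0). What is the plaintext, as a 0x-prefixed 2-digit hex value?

s_0 = ciphertext = 0x56
s_1 = InvRound(s_0, k_5) = 0x6F
s_2 = InvRound(s_1, k_4) = 0x9B
s_3 = InvRound(s_2, k_3) = 0xCF
s_4 = InvRound(s_3, k_2) = 0x6E
s_5 = InvRound(s_4, k_1) = 0x4B
s_6 = InvRound(s_5, k_0) = 0xF6

0xF6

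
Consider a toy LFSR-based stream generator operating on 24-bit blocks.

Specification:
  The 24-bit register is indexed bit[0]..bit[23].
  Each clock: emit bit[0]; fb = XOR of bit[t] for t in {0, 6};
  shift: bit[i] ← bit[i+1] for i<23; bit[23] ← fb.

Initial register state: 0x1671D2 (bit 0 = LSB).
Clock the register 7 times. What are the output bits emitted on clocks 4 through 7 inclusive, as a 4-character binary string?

reg_0 = 0x1671D2
clock 1: out=0, reg = 0x8B38E9
clock 2: out=1, reg = 0x459C74
clock 3: out=0, reg = 0xA2CE3A
clock 4: out=0, reg = 0x51671D
clock 5: out=1, reg = 0xA8B38E
clock 6: out=0, reg = 0x5459C7
clock 7: out=1, reg = 0x2A2CE3

0101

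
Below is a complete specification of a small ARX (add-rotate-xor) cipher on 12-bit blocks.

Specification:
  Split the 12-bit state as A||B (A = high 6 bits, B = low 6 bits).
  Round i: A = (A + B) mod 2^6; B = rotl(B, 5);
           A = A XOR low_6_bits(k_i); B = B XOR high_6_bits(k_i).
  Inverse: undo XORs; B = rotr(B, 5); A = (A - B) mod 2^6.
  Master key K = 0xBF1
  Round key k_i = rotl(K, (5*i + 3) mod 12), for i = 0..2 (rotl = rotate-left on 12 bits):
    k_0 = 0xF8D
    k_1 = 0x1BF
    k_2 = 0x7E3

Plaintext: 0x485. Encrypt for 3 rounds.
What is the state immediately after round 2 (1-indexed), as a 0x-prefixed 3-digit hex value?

0x248

s_0 = plaintext = 0x485
s_1 = Round(s_0, k_0) = 0x69C
s_2 = Round(s_1, k_1) = 0x248
s_3 = Round(s_2, k_2) = 0xC9B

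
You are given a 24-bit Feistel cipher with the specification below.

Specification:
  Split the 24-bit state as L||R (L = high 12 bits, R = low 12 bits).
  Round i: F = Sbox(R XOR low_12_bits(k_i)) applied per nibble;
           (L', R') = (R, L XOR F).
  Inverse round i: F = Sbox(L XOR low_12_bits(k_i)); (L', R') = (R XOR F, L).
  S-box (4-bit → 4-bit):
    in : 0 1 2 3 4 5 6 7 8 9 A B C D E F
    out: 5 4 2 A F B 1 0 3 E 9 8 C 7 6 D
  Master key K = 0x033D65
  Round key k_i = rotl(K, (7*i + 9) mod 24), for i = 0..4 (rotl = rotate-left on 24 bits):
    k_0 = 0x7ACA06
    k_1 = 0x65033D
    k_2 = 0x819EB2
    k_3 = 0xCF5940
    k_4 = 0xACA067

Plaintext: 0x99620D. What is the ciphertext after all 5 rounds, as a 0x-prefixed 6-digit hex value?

0x83CB6D

s_0 = plaintext = 0x99620D
s_1 = Round(s_0, k_0) = 0x20DACE
s_2 = Round(s_1, k_1) = 0xACECD7
s_3 = Round(s_2, k_2) = 0xCD78D5
s_4 = Round(s_3, k_3) = 0x8D583C
s_5 = Round(s_4, k_4) = 0x83CB6D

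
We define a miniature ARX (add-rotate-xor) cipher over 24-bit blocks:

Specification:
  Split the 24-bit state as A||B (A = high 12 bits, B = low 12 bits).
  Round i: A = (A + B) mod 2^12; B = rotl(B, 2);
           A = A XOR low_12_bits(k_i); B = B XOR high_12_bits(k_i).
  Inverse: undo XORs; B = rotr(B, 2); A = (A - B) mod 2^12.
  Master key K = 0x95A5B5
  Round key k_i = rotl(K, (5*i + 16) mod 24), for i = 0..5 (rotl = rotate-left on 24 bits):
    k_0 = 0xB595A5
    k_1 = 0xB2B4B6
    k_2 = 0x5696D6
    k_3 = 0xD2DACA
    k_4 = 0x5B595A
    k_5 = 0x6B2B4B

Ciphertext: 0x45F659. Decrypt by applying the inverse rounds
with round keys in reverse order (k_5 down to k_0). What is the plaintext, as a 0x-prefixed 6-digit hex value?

0xF923D2

s_0 = ciphertext = 0x45F659
s_1 = InvRound(s_0, k_5) = 0x2DAC3A
s_2 = InvRound(s_1, k_4) = 0xD1DE63
s_3 = InvRound(s_2, k_3) = 0xF048D3
s_4 = InvRound(s_3, k_2) = 0xE64B6E
s_5 = InvRound(s_4, k_1) = 0x6C1411
s_6 = InvRound(s_5, k_0) = 0xF923D2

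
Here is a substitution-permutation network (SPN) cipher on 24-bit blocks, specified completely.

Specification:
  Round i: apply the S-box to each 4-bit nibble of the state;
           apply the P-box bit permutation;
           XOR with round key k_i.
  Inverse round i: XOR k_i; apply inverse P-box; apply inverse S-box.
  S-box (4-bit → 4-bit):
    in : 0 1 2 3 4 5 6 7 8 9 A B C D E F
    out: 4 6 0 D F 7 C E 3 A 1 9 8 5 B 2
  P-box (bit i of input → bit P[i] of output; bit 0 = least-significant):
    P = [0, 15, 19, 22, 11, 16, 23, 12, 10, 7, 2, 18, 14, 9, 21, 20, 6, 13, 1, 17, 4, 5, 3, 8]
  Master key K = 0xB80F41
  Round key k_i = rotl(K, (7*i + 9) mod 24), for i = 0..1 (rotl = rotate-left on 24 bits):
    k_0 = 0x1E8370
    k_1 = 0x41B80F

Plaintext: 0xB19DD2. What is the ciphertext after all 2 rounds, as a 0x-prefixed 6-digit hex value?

s_0 = plaintext = 0xB19DD2
s_1 = Round(s_0, k_0) = 0x8EAC66
s_2 = Round(s_1, k_1) = 0x8FC87F

0x8FC87F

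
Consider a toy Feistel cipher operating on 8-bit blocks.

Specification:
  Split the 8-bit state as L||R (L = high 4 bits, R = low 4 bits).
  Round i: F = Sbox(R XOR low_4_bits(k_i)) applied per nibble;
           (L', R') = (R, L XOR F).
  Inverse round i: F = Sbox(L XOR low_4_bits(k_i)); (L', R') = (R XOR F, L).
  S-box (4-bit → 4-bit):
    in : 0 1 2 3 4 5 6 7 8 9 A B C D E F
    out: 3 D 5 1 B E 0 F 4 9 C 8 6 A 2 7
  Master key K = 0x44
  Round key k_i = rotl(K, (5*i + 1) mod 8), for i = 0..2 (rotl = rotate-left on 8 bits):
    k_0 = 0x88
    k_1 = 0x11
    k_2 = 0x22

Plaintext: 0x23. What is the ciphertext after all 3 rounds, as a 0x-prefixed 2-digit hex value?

s_0 = plaintext = 0x23
s_1 = Round(s_0, k_0) = 0x3A
s_2 = Round(s_1, k_1) = 0xAB
s_3 = Round(s_2, k_2) = 0xB3

0xB3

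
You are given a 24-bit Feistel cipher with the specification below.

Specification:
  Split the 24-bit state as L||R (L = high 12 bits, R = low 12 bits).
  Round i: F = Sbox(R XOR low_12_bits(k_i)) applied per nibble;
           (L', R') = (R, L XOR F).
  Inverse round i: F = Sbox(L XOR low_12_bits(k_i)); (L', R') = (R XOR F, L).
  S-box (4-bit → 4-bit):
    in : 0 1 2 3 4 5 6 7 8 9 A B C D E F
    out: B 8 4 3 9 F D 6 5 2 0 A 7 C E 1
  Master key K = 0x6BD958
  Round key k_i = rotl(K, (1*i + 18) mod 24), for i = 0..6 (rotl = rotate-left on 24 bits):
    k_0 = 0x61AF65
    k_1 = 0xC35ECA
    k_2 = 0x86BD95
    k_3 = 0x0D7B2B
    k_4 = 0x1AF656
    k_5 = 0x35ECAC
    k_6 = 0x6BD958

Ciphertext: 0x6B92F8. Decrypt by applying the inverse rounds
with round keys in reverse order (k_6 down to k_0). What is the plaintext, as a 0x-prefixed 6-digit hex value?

s_0 = ciphertext = 0x6B92F8
s_1 = InvRound(s_0, k_6) = 0x3106B9
s_2 = InvRound(s_1, k_5) = 0x71E310
s_3 = InvRound(s_2, k_4) = 0xB8571E
s_4 = InvRound(s_3, k_3) = 0xC10B85
s_5 = InvRound(s_4, k_2) = 0x3DAC10
s_6 = InvRound(s_5, k_1) = 0x09B3DA
s_7 = InvRound(s_6, k_0) = 0x2C409B

0x2C409B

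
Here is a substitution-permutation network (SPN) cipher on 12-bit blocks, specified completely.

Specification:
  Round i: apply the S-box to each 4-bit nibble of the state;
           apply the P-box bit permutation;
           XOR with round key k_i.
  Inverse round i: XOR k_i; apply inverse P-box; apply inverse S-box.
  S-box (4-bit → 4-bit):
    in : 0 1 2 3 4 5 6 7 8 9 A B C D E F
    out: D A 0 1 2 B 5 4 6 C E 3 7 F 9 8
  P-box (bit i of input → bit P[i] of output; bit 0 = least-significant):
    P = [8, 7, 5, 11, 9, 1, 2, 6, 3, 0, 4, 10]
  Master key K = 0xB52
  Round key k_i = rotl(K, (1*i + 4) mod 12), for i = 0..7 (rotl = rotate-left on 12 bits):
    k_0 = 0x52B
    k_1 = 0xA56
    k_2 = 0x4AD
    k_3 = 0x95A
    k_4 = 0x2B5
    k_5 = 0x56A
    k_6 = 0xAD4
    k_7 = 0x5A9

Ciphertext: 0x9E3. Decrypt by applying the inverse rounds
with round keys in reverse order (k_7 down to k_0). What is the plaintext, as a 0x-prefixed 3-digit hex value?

0x2E7

s_0 = ciphertext = 0x9E3
s_1 = InvRound(s_0, k_7) = 0xE1F
s_2 = InvRound(s_1, k_6) = 0x514
s_3 = InvRound(s_2, k_5) = 0x6A7
s_4 = InvRound(s_3, k_4) = 0x942
s_5 = InvRound(s_4, k_3) = 0x622
s_6 = InvRound(s_5, k_2) = 0xBC4
s_7 = InvRound(s_6, k_1) = 0x74B
s_8 = InvRound(s_7, k_0) = 0x2E7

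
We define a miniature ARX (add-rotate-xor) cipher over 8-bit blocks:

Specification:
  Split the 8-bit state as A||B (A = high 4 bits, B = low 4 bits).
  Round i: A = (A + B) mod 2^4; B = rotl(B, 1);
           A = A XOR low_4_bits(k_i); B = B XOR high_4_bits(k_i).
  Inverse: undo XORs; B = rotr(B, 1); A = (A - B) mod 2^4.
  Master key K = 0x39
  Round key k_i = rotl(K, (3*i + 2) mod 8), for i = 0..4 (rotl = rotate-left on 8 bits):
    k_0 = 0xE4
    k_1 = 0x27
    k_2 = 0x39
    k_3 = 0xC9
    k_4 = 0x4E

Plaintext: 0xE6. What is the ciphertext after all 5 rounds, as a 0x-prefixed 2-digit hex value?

s_0 = plaintext = 0xE6
s_1 = Round(s_0, k_0) = 0x02
s_2 = Round(s_1, k_1) = 0x56
s_3 = Round(s_2, k_2) = 0x2F
s_4 = Round(s_3, k_3) = 0x83
s_5 = Round(s_4, k_4) = 0x52

0x52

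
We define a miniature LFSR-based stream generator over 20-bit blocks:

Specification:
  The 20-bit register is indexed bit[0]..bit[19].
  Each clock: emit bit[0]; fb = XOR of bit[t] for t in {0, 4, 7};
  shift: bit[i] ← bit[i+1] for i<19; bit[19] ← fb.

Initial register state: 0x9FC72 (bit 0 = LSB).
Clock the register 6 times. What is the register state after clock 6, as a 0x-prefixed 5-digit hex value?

0x367F1

reg_0 = 0x9FC72
clock 1: out=0, reg = 0xCFE39
clock 2: out=1, reg = 0x67F1C
clock 3: out=0, reg = 0xB3F8E
clock 4: out=0, reg = 0xD9FC7
clock 5: out=1, reg = 0x6CFE3
clock 6: out=1, reg = 0x367F1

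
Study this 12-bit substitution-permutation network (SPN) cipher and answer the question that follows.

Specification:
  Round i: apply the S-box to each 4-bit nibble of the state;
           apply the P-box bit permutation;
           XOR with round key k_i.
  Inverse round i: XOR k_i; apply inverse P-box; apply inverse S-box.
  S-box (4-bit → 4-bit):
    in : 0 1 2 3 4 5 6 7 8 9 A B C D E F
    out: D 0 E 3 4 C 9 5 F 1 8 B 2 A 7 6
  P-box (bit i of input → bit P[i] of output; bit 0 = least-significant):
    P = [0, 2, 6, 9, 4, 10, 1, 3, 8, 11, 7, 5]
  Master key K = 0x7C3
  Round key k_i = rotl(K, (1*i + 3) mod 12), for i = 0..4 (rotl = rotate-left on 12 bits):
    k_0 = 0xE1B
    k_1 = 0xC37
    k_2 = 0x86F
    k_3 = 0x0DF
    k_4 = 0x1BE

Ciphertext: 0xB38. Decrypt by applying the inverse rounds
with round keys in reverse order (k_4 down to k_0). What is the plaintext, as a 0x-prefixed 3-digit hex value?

s_0 = ciphertext = 0xB38
s_1 = InvRound(s_0, k_4) = 0xF4D
s_2 = InvRound(s_1, k_3) = 0xEEA
s_3 = InvRound(s_2, k_2) = 0x4CB
s_4 = InvRound(s_3, k_1) = 0x26F
s_5 = InvRound(s_4, k_0) = 0xD3F

0xD3F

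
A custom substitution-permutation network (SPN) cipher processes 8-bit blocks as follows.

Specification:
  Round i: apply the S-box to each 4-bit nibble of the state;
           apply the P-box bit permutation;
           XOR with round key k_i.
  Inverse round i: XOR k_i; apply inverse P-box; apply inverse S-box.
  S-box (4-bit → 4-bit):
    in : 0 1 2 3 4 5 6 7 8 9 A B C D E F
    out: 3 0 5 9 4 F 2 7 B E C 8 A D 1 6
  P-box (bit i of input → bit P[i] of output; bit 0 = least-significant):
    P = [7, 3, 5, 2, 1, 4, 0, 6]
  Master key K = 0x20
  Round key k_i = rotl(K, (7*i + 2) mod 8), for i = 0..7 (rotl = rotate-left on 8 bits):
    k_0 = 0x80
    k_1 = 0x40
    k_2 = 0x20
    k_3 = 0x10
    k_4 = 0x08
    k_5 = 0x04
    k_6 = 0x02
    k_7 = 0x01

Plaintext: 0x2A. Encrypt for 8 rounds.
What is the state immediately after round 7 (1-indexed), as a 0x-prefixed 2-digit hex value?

s_0 = plaintext = 0x2A
s_1 = Round(s_0, k_0) = 0xA7
s_2 = Round(s_1, k_1) = 0xA9
s_3 = Round(s_2, k_2) = 0x4D
s_4 = Round(s_3, k_3) = 0xB5
s_5 = Round(s_4, k_4) = 0xE4
s_6 = Round(s_5, k_5) = 0x26
s_7 = Round(s_6, k_6) = 0x09
s_8 = Round(s_7, k_7) = 0x3F

0x09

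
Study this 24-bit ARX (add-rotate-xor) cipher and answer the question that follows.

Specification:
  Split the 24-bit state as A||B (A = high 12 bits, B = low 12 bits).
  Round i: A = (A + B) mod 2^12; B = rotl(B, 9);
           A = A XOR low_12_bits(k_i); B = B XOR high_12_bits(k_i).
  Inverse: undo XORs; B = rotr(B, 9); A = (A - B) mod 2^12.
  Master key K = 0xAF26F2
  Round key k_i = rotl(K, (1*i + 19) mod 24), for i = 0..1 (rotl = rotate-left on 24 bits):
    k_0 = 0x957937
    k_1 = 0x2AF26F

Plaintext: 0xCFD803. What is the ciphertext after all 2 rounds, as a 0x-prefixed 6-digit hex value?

0x8E1D65

s_0 = plaintext = 0xCFD803
s_1 = Round(s_0, k_0) = 0xC37E57
s_2 = Round(s_1, k_1) = 0x8E1D65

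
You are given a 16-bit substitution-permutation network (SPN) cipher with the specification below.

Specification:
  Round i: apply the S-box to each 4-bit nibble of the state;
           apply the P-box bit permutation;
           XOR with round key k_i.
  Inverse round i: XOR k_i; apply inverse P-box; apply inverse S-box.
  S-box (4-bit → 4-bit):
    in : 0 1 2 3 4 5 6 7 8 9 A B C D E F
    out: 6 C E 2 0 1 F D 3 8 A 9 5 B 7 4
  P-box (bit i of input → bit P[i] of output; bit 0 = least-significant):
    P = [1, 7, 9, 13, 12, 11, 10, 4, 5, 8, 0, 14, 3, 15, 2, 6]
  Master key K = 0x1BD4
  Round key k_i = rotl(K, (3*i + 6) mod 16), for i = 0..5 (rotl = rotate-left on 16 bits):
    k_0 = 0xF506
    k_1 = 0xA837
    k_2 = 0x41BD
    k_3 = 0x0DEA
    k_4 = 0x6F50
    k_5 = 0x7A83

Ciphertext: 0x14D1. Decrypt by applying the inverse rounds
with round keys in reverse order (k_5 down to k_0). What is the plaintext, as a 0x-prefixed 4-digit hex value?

0x8317

s_0 = ciphertext = 0x14D1
s_1 = InvRound(s_0, k_5) = 0x9927
s_2 = InvRound(s_1, k_4) = 0x2777
s_3 = InvRound(s_2, k_3) = 0xCFA2
s_4 = InvRound(s_3, k_2) = 0xEF2C
s_5 = InvRound(s_4, k_1) = 0x521C
s_6 = InvRound(s_5, k_0) = 0x8317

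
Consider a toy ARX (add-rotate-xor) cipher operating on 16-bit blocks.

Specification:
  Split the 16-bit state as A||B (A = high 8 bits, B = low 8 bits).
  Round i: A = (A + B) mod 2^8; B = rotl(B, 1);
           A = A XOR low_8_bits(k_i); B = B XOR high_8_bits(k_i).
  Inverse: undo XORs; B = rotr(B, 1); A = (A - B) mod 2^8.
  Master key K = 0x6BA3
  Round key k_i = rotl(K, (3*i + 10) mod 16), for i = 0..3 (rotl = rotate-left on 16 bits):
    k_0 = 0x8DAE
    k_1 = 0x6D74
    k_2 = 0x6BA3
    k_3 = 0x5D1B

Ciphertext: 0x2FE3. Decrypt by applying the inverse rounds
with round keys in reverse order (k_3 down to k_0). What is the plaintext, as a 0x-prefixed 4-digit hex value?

s_0 = ciphertext = 0x2FE3
s_1 = InvRound(s_0, k_3) = 0xD55F
s_2 = InvRound(s_1, k_2) = 0x5C1A
s_3 = InvRound(s_2, k_1) = 0x6DBB
s_4 = InvRound(s_3, k_0) = 0xA81B

0xA81B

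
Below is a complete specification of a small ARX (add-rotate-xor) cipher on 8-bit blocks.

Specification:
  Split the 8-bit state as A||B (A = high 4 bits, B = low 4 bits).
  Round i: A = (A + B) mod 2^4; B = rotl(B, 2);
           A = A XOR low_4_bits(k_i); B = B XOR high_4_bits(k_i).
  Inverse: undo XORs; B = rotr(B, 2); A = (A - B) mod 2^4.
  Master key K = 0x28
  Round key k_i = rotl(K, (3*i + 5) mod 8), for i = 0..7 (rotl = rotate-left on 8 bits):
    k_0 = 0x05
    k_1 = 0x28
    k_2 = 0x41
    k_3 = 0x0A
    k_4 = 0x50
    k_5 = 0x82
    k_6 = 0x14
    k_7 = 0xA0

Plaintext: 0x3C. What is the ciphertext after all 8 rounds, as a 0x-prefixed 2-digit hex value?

s_0 = plaintext = 0x3C
s_1 = Round(s_0, k_0) = 0xA3
s_2 = Round(s_1, k_1) = 0x5E
s_3 = Round(s_2, k_2) = 0x2F
s_4 = Round(s_3, k_3) = 0xBF
s_5 = Round(s_4, k_4) = 0xAA
s_6 = Round(s_5, k_5) = 0x62
s_7 = Round(s_6, k_6) = 0xC9
s_8 = Round(s_7, k_7) = 0x5C

0x5C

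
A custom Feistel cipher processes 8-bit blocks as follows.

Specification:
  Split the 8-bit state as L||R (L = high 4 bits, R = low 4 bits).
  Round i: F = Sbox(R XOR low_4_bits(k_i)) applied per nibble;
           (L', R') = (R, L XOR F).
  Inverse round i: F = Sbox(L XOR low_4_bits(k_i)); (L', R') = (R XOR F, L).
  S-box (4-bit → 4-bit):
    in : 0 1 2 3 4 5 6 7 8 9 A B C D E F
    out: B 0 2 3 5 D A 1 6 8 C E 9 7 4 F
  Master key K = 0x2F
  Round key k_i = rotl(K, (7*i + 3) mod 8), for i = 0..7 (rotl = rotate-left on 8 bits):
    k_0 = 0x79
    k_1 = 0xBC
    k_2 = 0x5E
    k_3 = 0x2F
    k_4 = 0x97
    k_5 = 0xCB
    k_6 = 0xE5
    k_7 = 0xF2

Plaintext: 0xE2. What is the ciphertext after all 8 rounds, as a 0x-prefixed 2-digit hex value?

s_0 = plaintext = 0xE2
s_1 = Round(s_0, k_0) = 0x20
s_2 = Round(s_1, k_1) = 0x0B
s_3 = Round(s_2, k_2) = 0xBD
s_4 = Round(s_3, k_3) = 0xD9
s_5 = Round(s_4, k_4) = 0x99
s_6 = Round(s_5, k_5) = 0x9B
s_7 = Round(s_6, k_6) = 0xBD
s_8 = Round(s_7, k_7) = 0xD4

0xD4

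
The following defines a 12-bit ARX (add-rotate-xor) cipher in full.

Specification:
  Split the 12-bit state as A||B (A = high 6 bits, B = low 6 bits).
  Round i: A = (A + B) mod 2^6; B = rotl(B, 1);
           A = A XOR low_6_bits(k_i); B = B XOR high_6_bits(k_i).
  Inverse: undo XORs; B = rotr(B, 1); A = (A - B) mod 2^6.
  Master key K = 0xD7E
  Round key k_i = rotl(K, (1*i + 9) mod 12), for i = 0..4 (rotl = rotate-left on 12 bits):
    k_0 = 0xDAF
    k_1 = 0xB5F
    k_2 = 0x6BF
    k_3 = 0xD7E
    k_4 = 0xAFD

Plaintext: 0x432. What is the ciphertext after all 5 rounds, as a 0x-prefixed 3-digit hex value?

0xC70

s_0 = plaintext = 0x432
s_1 = Round(s_0, k_0) = 0xB53
s_2 = Round(s_1, k_1) = 0x7CB
s_3 = Round(s_2, k_2) = 0x54C
s_4 = Round(s_3, k_3) = 0x7ED
s_5 = Round(s_4, k_4) = 0xC70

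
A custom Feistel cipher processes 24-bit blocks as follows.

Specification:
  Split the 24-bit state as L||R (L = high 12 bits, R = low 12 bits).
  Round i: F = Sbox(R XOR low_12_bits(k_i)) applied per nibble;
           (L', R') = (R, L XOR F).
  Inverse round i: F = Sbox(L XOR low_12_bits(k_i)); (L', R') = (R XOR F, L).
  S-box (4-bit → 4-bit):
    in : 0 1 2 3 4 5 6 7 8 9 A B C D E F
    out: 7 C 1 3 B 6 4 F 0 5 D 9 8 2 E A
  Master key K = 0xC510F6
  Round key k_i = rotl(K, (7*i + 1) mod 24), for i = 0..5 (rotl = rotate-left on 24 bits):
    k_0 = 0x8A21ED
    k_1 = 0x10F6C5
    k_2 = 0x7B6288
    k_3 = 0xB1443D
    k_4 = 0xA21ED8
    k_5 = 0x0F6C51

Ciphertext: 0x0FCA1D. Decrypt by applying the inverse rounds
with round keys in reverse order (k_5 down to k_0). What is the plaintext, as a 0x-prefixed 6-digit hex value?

s_0 = ciphertext = 0x0FCA1D
s_1 = InvRound(s_0, k_5) = 0x2CF0FC
s_2 = InvRound(s_1, k_4) = 0x8332CF
s_3 = InvRound(s_2, k_3) = 0xAB1833
s_4 = InvRound(s_3, k_2) = 0x806AB1
s_5 = InvRound(s_4, k_1) = 0x432806
s_6 = InvRound(s_5, k_0) = 0xE2C432

0xE2C432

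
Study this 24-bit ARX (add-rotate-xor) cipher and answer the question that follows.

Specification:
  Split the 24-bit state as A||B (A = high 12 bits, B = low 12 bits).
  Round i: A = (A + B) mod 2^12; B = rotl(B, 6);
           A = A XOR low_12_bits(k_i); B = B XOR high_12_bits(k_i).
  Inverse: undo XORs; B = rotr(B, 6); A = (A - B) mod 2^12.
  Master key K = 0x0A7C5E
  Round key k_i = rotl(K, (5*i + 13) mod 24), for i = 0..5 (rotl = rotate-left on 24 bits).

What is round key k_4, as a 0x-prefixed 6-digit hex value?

K = 0x0A7C5E
k_0 = rotl(K, (5*0+13) mod 24) = rotl(K, 13) = 0x8BC14F
k_1 = rotl(K, (5*1+13) mod 24) = rotl(K, 18) = 0x7829F1
k_2 = rotl(K, (5*2+13) mod 24) = rotl(K, 23) = 0x053E2F
k_3 = rotl(K, (5*3+13) mod 24) = rotl(K, 4) = 0xA7C5E0
k_4 = rotl(K, (5*4+13) mod 24) = rotl(K, 9) = 0xF8BC14

0xF8BC14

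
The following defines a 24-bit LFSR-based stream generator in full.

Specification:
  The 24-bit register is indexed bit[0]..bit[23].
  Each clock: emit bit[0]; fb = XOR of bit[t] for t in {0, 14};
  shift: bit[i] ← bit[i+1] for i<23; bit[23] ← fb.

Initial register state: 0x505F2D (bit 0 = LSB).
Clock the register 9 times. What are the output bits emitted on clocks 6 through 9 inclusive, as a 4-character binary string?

1001

reg_0 = 0x505F2D
clock 1: out=1, reg = 0x282F96
clock 2: out=0, reg = 0x1417CB
clock 3: out=1, reg = 0x8A0BE5
clock 4: out=1, reg = 0xC505F2
clock 5: out=0, reg = 0x6282F9
clock 6: out=1, reg = 0xB1417C
clock 7: out=0, reg = 0xD8A0BE
clock 8: out=0, reg = 0x6C505F
clock 9: out=1, reg = 0x36282F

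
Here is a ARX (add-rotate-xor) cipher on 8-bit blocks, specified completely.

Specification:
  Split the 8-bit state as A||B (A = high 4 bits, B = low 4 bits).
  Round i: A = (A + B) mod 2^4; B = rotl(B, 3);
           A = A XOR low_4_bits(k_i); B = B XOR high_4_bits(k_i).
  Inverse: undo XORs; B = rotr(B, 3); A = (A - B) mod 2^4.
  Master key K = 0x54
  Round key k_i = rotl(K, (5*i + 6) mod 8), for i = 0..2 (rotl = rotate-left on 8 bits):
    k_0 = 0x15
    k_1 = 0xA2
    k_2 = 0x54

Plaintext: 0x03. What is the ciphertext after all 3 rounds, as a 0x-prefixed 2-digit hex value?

0xE2

s_0 = plaintext = 0x03
s_1 = Round(s_0, k_0) = 0x68
s_2 = Round(s_1, k_1) = 0xCE
s_3 = Round(s_2, k_2) = 0xE2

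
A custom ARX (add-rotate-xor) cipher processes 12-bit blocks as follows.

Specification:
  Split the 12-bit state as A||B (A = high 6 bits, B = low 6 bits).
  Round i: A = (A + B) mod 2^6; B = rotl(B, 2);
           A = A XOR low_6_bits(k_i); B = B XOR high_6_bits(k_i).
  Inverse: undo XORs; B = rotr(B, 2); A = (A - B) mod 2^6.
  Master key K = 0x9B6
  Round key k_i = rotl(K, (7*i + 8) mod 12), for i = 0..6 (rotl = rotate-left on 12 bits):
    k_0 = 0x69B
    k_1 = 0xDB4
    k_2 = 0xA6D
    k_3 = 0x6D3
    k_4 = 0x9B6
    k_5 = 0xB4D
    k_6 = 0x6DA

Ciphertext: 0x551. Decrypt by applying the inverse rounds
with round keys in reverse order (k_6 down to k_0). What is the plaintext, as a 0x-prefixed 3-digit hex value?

s_0 = ciphertext = 0x551
s_1 = InvRound(s_0, k_6) = 0xB62
s_2 = InvRound(s_1, k_5) = 0xB73
s_3 = InvRound(s_2, k_4) = 0x195
s_4 = InvRound(s_3, k_3) = 0xCA3
s_5 = InvRound(s_4, k_2) = 0xF62
s_6 = InvRound(s_5, k_1) = 0x105
s_7 = InvRound(s_6, k_0) = 0xA37

0xA37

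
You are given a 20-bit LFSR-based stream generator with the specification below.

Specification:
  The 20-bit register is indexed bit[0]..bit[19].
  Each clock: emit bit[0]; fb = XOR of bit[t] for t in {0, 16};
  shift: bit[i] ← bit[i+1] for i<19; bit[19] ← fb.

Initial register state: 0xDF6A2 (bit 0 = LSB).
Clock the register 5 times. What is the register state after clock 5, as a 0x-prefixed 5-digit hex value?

reg_0 = 0xDF6A2
clock 1: out=0, reg = 0xEFB51
clock 2: out=1, reg = 0xF7DA8
clock 3: out=0, reg = 0xFBED4
clock 4: out=0, reg = 0xFDF6A
clock 5: out=0, reg = 0xFEFB5

0xFEFB5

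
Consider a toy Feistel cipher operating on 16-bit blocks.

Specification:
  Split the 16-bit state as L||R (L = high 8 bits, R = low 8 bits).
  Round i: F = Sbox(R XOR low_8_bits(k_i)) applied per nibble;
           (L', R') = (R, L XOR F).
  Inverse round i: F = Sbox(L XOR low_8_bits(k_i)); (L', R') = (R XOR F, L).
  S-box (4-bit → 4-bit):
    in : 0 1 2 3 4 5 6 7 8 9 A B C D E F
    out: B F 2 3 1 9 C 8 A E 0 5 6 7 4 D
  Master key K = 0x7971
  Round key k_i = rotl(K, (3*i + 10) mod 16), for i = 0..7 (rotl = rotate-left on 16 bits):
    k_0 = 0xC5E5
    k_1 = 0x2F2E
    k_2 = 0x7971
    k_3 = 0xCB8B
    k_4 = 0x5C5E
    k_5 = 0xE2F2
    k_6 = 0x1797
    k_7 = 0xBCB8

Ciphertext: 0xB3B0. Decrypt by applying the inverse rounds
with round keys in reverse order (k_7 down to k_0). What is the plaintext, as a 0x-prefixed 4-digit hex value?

0x783E

s_0 = ciphertext = 0xB3B0
s_1 = InvRound(s_0, k_7) = 0x05B3
s_2 = InvRound(s_1, k_6) = 0x5105
s_3 = InvRound(s_2, k_5) = 0x0651
s_4 = InvRound(s_3, k_4) = 0xCB06
s_5 = InvRound(s_4, k_3) = 0x1DCB
s_6 = InvRound(s_5, k_2) = 0x0D1D
s_7 = InvRound(s_6, k_1) = 0x3E0D
s_8 = InvRound(s_7, k_0) = 0x783E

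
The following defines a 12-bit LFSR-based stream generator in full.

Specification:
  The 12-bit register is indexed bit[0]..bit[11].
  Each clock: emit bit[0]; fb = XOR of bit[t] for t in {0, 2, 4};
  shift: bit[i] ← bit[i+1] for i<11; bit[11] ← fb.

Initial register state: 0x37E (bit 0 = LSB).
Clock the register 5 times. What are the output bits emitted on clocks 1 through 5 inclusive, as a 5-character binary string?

01111

reg_0 = 0x37E
clock 1: out=0, reg = 0x1BF
clock 2: out=1, reg = 0x8DF
clock 3: out=1, reg = 0xC6F
clock 4: out=1, reg = 0x637
clock 5: out=1, reg = 0xB1B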